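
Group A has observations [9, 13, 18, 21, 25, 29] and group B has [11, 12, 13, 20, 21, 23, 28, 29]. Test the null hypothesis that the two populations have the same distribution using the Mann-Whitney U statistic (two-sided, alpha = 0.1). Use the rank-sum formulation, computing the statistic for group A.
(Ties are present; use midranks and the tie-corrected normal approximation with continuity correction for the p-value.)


Step 1: Combine and sort all 14 observations; assign midranks.
sorted (value, group): (9,X), (11,Y), (12,Y), (13,X), (13,Y), (18,X), (20,Y), (21,X), (21,Y), (23,Y), (25,X), (28,Y), (29,X), (29,Y)
ranks: 9->1, 11->2, 12->3, 13->4.5, 13->4.5, 18->6, 20->7, 21->8.5, 21->8.5, 23->10, 25->11, 28->12, 29->13.5, 29->13.5
Step 2: Rank sum for X: R1 = 1 + 4.5 + 6 + 8.5 + 11 + 13.5 = 44.5.
Step 3: U_X = R1 - n1(n1+1)/2 = 44.5 - 6*7/2 = 44.5 - 21 = 23.5.
       U_Y = n1*n2 - U_X = 48 - 23.5 = 24.5.
Step 4: Ties are present, so use the tie-corrected normal approximation (with continuity correction) for the p-value.
Step 5: p-value = 1.000000; compare to alpha = 0.1. fail to reject H0.

U_X = 23.5, p = 1.000000, fail to reject H0 at alpha = 0.1.


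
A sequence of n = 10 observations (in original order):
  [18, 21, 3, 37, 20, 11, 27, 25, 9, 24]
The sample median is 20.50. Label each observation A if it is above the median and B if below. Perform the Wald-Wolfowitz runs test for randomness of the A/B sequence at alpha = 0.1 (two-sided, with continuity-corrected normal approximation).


Step 1: Compute median = 20.50; label A = above, B = below.
Labels in order: BABABBAABA  (n_A = 5, n_B = 5)
Step 2: Count runs R = 8.
Step 3: Under H0 (random ordering), E[R] = 2*n_A*n_B/(n_A+n_B) + 1 = 2*5*5/10 + 1 = 6.0000.
        Var[R] = 2*n_A*n_B*(2*n_A*n_B - n_A - n_B) / ((n_A+n_B)^2 * (n_A+n_B-1)) = 2000/900 = 2.2222.
        SD[R] = 1.4907.
Step 4: Continuity-corrected z = (R - 0.5 - E[R]) / SD[R] = (8 - 0.5 - 6.0000) / 1.4907 = 1.0062.
Step 5: Two-sided p-value via normal approximation = 2*(1 - Phi(|z|)) = 0.314305.
Step 6: alpha = 0.1. fail to reject H0.

R = 8, z = 1.0062, p = 0.314305, fail to reject H0.


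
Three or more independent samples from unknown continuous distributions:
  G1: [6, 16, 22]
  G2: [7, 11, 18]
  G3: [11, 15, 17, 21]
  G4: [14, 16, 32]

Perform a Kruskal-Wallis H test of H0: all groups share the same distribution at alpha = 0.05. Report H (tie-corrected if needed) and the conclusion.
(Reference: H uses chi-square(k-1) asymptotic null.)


Step 1: Combine all N = 13 observations and assign midranks.
sorted (value, group, rank): (6,G1,1), (7,G2,2), (11,G2,3.5), (11,G3,3.5), (14,G4,5), (15,G3,6), (16,G1,7.5), (16,G4,7.5), (17,G3,9), (18,G2,10), (21,G3,11), (22,G1,12), (32,G4,13)
Step 2: Sum ranks within each group.
R_1 = 20.5 (n_1 = 3)
R_2 = 15.5 (n_2 = 3)
R_3 = 29.5 (n_3 = 4)
R_4 = 25.5 (n_4 = 3)
Step 3: H = 12/(N(N+1)) * sum(R_i^2/n_i) - 3(N+1)
     = 12/(13*14) * (20.5^2/3 + 15.5^2/3 + 29.5^2/4 + 25.5^2/3) - 3*14
     = 0.065934 * 654.479 - 42
     = 1.152473.
Step 4: Ties present; correction factor C = 1 - 12/(13^3 - 13) = 0.994505. Corrected H = 1.152473 / 0.994505 = 1.158840.
Step 5: Under H0, H ~ chi^2(3); p-value = 0.762892.
Step 6: alpha = 0.05. fail to reject H0.

H = 1.1588, df = 3, p = 0.762892, fail to reject H0.


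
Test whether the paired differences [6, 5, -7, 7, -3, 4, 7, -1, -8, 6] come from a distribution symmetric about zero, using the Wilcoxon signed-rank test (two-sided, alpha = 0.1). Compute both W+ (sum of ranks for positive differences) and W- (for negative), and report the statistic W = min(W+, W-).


Step 1: Drop any zero differences (none here) and take |d_i|.
|d| = [6, 5, 7, 7, 3, 4, 7, 1, 8, 6]
Step 2: Midrank |d_i| (ties get averaged ranks).
ranks: |6|->5.5, |5|->4, |7|->8, |7|->8, |3|->2, |4|->3, |7|->8, |1|->1, |8|->10, |6|->5.5
Step 3: Attach original signs; sum ranks with positive sign and with negative sign.
W+ = 5.5 + 4 + 8 + 3 + 8 + 5.5 = 34
W- = 8 + 2 + 1 + 10 = 21
(Check: W+ + W- = 55 should equal n(n+1)/2 = 55.)
Step 4: Test statistic W = min(W+, W-) = 21.
Step 5: Ties in |d|, so use the tie-corrected normal approximation.
        E[W] = n(n+1)/4 = 10*11/4 = 27.5.
        Tie groups: |d|=6 (t=2), |d|=7 (t=3); sum(t^3 - t) = 30.
        Var[W] = n(n+1)(2n+1)/24 - sum(t^3-t)/48 = 2310/24 - 30/48 = 95.625.
        z = (W - E[W]) / sqrt(Var[W]) = (21 - 27.5) / 9.7788 = -0.6647.
        Two-sided p = 2*Phi(z) = 0.506240.
Step 6: alpha = 0.1. fail to reject H0.

W+ = 34, W- = 21, W = min = 21, p = 0.506240, fail to reject H0.


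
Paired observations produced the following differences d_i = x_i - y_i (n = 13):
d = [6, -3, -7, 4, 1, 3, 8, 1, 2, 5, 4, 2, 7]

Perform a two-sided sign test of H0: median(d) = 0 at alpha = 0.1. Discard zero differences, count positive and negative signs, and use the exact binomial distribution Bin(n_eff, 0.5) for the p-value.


Step 1: Discard zero differences. Original n = 13; n_eff = number of nonzero differences = 13.
Nonzero differences (with sign): +6, -3, -7, +4, +1, +3, +8, +1, +2, +5, +4, +2, +7
Step 2: Count signs: positive = 11, negative = 2.
Step 3: Under H0: P(positive) = 0.5, so the number of positives S ~ Bin(13, 0.5).
Step 4: Two-sided exact p-value = sum of Bin(13,0.5) probabilities at or below the observed probability = 0.022461.
Step 5: alpha = 0.1. reject H0.

n_eff = 13, pos = 11, neg = 2, p = 0.022461, reject H0.


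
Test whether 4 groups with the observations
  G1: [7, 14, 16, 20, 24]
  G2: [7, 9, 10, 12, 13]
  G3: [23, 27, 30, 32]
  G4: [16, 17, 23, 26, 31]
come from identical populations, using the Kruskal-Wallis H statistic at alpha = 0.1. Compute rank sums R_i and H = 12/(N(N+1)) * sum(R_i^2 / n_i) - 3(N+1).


Step 1: Combine all N = 19 observations and assign midranks.
sorted (value, group, rank): (7,G1,1.5), (7,G2,1.5), (9,G2,3), (10,G2,4), (12,G2,5), (13,G2,6), (14,G1,7), (16,G1,8.5), (16,G4,8.5), (17,G4,10), (20,G1,11), (23,G3,12.5), (23,G4,12.5), (24,G1,14), (26,G4,15), (27,G3,16), (30,G3,17), (31,G4,18), (32,G3,19)
Step 2: Sum ranks within each group.
R_1 = 42 (n_1 = 5)
R_2 = 19.5 (n_2 = 5)
R_3 = 64.5 (n_3 = 4)
R_4 = 64 (n_4 = 5)
Step 3: H = 12/(N(N+1)) * sum(R_i^2/n_i) - 3(N+1)
     = 12/(19*20) * (42^2/5 + 19.5^2/5 + 64.5^2/4 + 64^2/5) - 3*20
     = 0.031579 * 2288.11 - 60
     = 12.256184.
Step 4: Ties present; correction factor C = 1 - 18/(19^3 - 19) = 0.997368. Corrected H = 12.256184 / 0.997368 = 12.288522.
Step 5: Under H0, H ~ chi^2(3); p-value = 0.006457.
Step 6: alpha = 0.1. reject H0.

H = 12.2885, df = 3, p = 0.006457, reject H0.


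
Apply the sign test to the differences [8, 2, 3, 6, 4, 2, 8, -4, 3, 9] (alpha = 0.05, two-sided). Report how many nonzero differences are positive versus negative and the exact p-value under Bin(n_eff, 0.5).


Step 1: Discard zero differences. Original n = 10; n_eff = number of nonzero differences = 10.
Nonzero differences (with sign): +8, +2, +3, +6, +4, +2, +8, -4, +3, +9
Step 2: Count signs: positive = 9, negative = 1.
Step 3: Under H0: P(positive) = 0.5, so the number of positives S ~ Bin(10, 0.5).
Step 4: Two-sided exact p-value = sum of Bin(10,0.5) probabilities at or below the observed probability = 0.021484.
Step 5: alpha = 0.05. reject H0.

n_eff = 10, pos = 9, neg = 1, p = 0.021484, reject H0.


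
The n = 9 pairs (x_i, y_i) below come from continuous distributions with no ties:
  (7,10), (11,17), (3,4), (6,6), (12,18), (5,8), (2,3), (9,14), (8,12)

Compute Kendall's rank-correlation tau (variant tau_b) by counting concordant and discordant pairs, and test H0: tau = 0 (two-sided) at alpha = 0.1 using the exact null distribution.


Step 1: Enumerate the 36 unordered pairs (i,j) with i<j and classify each by sign(x_j-x_i) * sign(y_j-y_i).
  (1,2):dx=+4,dy=+7->C; (1,3):dx=-4,dy=-6->C; (1,4):dx=-1,dy=-4->C; (1,5):dx=+5,dy=+8->C
  (1,6):dx=-2,dy=-2->C; (1,7):dx=-5,dy=-7->C; (1,8):dx=+2,dy=+4->C; (1,9):dx=+1,dy=+2->C
  (2,3):dx=-8,dy=-13->C; (2,4):dx=-5,dy=-11->C; (2,5):dx=+1,dy=+1->C; (2,6):dx=-6,dy=-9->C
  (2,7):dx=-9,dy=-14->C; (2,8):dx=-2,dy=-3->C; (2,9):dx=-3,dy=-5->C; (3,4):dx=+3,dy=+2->C
  (3,5):dx=+9,dy=+14->C; (3,6):dx=+2,dy=+4->C; (3,7):dx=-1,dy=-1->C; (3,8):dx=+6,dy=+10->C
  (3,9):dx=+5,dy=+8->C; (4,5):dx=+6,dy=+12->C; (4,6):dx=-1,dy=+2->D; (4,7):dx=-4,dy=-3->C
  (4,8):dx=+3,dy=+8->C; (4,9):dx=+2,dy=+6->C; (5,6):dx=-7,dy=-10->C; (5,7):dx=-10,dy=-15->C
  (5,8):dx=-3,dy=-4->C; (5,9):dx=-4,dy=-6->C; (6,7):dx=-3,dy=-5->C; (6,8):dx=+4,dy=+6->C
  (6,9):dx=+3,dy=+4->C; (7,8):dx=+7,dy=+11->C; (7,9):dx=+6,dy=+9->C; (8,9):dx=-1,dy=-2->C
Step 2: C = 35, D = 1, total pairs = 36.
Step 3: tau = (C - D)/(n(n-1)/2) = (35 - 1)/36 = 0.944444.
Step 4: Exact two-sided p-value (enumerate n! = 362880 permutations of y under H0): p = 0.000050.
Step 5: alpha = 0.1. reject H0.

tau_b = 0.9444 (C=35, D=1), p = 0.000050, reject H0.


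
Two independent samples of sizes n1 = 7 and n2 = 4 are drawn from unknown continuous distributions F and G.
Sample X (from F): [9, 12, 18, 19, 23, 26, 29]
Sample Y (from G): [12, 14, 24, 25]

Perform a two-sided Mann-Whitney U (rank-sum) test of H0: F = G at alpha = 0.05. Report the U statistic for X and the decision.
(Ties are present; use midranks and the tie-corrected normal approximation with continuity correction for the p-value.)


Step 1: Combine and sort all 11 observations; assign midranks.
sorted (value, group): (9,X), (12,X), (12,Y), (14,Y), (18,X), (19,X), (23,X), (24,Y), (25,Y), (26,X), (29,X)
ranks: 9->1, 12->2.5, 12->2.5, 14->4, 18->5, 19->6, 23->7, 24->8, 25->9, 26->10, 29->11
Step 2: Rank sum for X: R1 = 1 + 2.5 + 5 + 6 + 7 + 10 + 11 = 42.5.
Step 3: U_X = R1 - n1(n1+1)/2 = 42.5 - 7*8/2 = 42.5 - 28 = 14.5.
       U_Y = n1*n2 - U_X = 28 - 14.5 = 13.5.
Step 4: Ties are present, so use the tie-corrected normal approximation (with continuity correction) for the p-value.
Step 5: p-value = 1.000000; compare to alpha = 0.05. fail to reject H0.

U_X = 14.5, p = 1.000000, fail to reject H0 at alpha = 0.05.


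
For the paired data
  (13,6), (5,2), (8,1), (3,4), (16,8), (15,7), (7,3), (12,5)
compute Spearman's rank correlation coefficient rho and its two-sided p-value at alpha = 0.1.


Step 1: Rank x and y separately (midranks; no ties here).
rank(x): 13->6, 5->2, 8->4, 3->1, 16->8, 15->7, 7->3, 12->5
rank(y): 6->6, 2->2, 1->1, 4->4, 8->8, 7->7, 3->3, 5->5
Step 2: d_i = R_x(i) - R_y(i); compute d_i^2.
  (6-6)^2=0, (2-2)^2=0, (4-1)^2=9, (1-4)^2=9, (8-8)^2=0, (7-7)^2=0, (3-3)^2=0, (5-5)^2=0
sum(d^2) = 18.
Step 3: rho = 1 - 6*18 / (8*(8^2 - 1)) = 1 - 108/504 = 0.785714.
Step 4: Under H0, t = rho * sqrt((n-2)/(1-rho^2)) = 3.1113 ~ t(6).
Step 5: Two-sided p-value from the t-distribution with 6 df = 0.020815.
Step 6: alpha = 0.1. reject H0.

rho = 0.7857, p = 0.020815, reject H0 at alpha = 0.1.


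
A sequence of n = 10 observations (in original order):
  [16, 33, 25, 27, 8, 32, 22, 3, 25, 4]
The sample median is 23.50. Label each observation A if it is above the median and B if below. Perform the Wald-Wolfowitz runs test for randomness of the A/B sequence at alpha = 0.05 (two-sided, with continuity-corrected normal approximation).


Step 1: Compute median = 23.50; label A = above, B = below.
Labels in order: BAAABABBAB  (n_A = 5, n_B = 5)
Step 2: Count runs R = 7.
Step 3: Under H0 (random ordering), E[R] = 2*n_A*n_B/(n_A+n_B) + 1 = 2*5*5/10 + 1 = 6.0000.
        Var[R] = 2*n_A*n_B*(2*n_A*n_B - n_A - n_B) / ((n_A+n_B)^2 * (n_A+n_B-1)) = 2000/900 = 2.2222.
        SD[R] = 1.4907.
Step 4: Continuity-corrected z = (R - 0.5 - E[R]) / SD[R] = (7 - 0.5 - 6.0000) / 1.4907 = 0.3354.
Step 5: Two-sided p-value via normal approximation = 2*(1 - Phi(|z|)) = 0.737316.
Step 6: alpha = 0.05. fail to reject H0.

R = 7, z = 0.3354, p = 0.737316, fail to reject H0.


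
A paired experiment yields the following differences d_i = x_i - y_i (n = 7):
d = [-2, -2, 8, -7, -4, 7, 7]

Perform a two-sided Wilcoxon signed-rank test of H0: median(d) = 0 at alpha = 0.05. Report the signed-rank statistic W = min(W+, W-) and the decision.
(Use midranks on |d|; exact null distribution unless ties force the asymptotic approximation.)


Step 1: Drop any zero differences (none here) and take |d_i|.
|d| = [2, 2, 8, 7, 4, 7, 7]
Step 2: Midrank |d_i| (ties get averaged ranks).
ranks: |2|->1.5, |2|->1.5, |8|->7, |7|->5, |4|->3, |7|->5, |7|->5
Step 3: Attach original signs; sum ranks with positive sign and with negative sign.
W+ = 7 + 5 + 5 = 17
W- = 1.5 + 1.5 + 5 + 3 = 11
(Check: W+ + W- = 28 should equal n(n+1)/2 = 28.)
Step 4: Test statistic W = min(W+, W-) = 11.
Step 5: Ties in |d|, so use the tie-corrected normal approximation.
        E[W] = n(n+1)/4 = 7*8/4 = 14.
        Tie groups: |d|=2 (t=2), |d|=7 (t=3); sum(t^3 - t) = 30.
        Var[W] = n(n+1)(2n+1)/24 - sum(t^3-t)/48 = 840/24 - 30/48 = 34.375.
        z = (W - E[W]) / sqrt(Var[W]) = (11 - 14) / 5.8630 = -0.5117.
        Two-sided p = 2*Phi(z) = 0.608874.
Step 6: alpha = 0.05. fail to reject H0.

W+ = 17, W- = 11, W = min = 11, p = 0.608874, fail to reject H0.


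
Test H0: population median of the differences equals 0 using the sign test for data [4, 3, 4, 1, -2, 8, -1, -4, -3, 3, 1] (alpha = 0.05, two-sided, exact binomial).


Step 1: Discard zero differences. Original n = 11; n_eff = number of nonzero differences = 11.
Nonzero differences (with sign): +4, +3, +4, +1, -2, +8, -1, -4, -3, +3, +1
Step 2: Count signs: positive = 7, negative = 4.
Step 3: Under H0: P(positive) = 0.5, so the number of positives S ~ Bin(11, 0.5).
Step 4: Two-sided exact p-value = sum of Bin(11,0.5) probabilities at or below the observed probability = 0.548828.
Step 5: alpha = 0.05. fail to reject H0.

n_eff = 11, pos = 7, neg = 4, p = 0.548828, fail to reject H0.


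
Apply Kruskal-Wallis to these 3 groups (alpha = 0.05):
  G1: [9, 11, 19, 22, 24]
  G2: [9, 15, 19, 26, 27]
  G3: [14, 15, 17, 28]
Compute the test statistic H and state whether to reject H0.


Step 1: Combine all N = 14 observations and assign midranks.
sorted (value, group, rank): (9,G1,1.5), (9,G2,1.5), (11,G1,3), (14,G3,4), (15,G2,5.5), (15,G3,5.5), (17,G3,7), (19,G1,8.5), (19,G2,8.5), (22,G1,10), (24,G1,11), (26,G2,12), (27,G2,13), (28,G3,14)
Step 2: Sum ranks within each group.
R_1 = 34 (n_1 = 5)
R_2 = 40.5 (n_2 = 5)
R_3 = 30.5 (n_3 = 4)
Step 3: H = 12/(N(N+1)) * sum(R_i^2/n_i) - 3(N+1)
     = 12/(14*15) * (34^2/5 + 40.5^2/5 + 30.5^2/4) - 3*15
     = 0.057143 * 791.812 - 45
     = 0.246429.
Step 4: Ties present; correction factor C = 1 - 18/(14^3 - 14) = 0.993407. Corrected H = 0.246429 / 0.993407 = 0.248064.
Step 5: Under H0, H ~ chi^2(2); p-value = 0.883352.
Step 6: alpha = 0.05. fail to reject H0.

H = 0.2481, df = 2, p = 0.883352, fail to reject H0.


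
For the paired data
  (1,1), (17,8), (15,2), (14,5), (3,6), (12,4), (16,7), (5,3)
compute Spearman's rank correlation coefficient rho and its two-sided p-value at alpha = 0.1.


Step 1: Rank x and y separately (midranks; no ties here).
rank(x): 1->1, 17->8, 15->6, 14->5, 3->2, 12->4, 16->7, 5->3
rank(y): 1->1, 8->8, 2->2, 5->5, 6->6, 4->4, 7->7, 3->3
Step 2: d_i = R_x(i) - R_y(i); compute d_i^2.
  (1-1)^2=0, (8-8)^2=0, (6-2)^2=16, (5-5)^2=0, (2-6)^2=16, (4-4)^2=0, (7-7)^2=0, (3-3)^2=0
sum(d^2) = 32.
Step 3: rho = 1 - 6*32 / (8*(8^2 - 1)) = 1 - 192/504 = 0.619048.
Step 4: Under H0, t = rho * sqrt((n-2)/(1-rho^2)) = 1.9308 ~ t(6).
Step 5: Two-sided p-value from the t-distribution with 6 df = 0.101733.
Step 6: alpha = 0.1. fail to reject H0.

rho = 0.6190, p = 0.101733, fail to reject H0 at alpha = 0.1.


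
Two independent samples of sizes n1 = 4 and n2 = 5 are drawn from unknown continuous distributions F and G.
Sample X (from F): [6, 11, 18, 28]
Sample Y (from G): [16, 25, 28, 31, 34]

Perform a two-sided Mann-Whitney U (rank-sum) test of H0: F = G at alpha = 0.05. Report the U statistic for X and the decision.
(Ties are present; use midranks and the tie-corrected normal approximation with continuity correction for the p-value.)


Step 1: Combine and sort all 9 observations; assign midranks.
sorted (value, group): (6,X), (11,X), (16,Y), (18,X), (25,Y), (28,X), (28,Y), (31,Y), (34,Y)
ranks: 6->1, 11->2, 16->3, 18->4, 25->5, 28->6.5, 28->6.5, 31->8, 34->9
Step 2: Rank sum for X: R1 = 1 + 2 + 4 + 6.5 = 13.5.
Step 3: U_X = R1 - n1(n1+1)/2 = 13.5 - 4*5/2 = 13.5 - 10 = 3.5.
       U_Y = n1*n2 - U_X = 20 - 3.5 = 16.5.
Step 4: Ties are present, so use the tie-corrected normal approximation (with continuity correction) for the p-value.
Step 5: p-value = 0.139983; compare to alpha = 0.05. fail to reject H0.

U_X = 3.5, p = 0.139983, fail to reject H0 at alpha = 0.05.


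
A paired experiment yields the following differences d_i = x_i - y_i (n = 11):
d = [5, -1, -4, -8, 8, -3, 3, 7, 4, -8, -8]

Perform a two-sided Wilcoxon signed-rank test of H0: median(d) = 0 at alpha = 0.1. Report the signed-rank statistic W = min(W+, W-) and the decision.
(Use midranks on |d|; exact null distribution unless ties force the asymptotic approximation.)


Step 1: Drop any zero differences (none here) and take |d_i|.
|d| = [5, 1, 4, 8, 8, 3, 3, 7, 4, 8, 8]
Step 2: Midrank |d_i| (ties get averaged ranks).
ranks: |5|->6, |1|->1, |4|->4.5, |8|->9.5, |8|->9.5, |3|->2.5, |3|->2.5, |7|->7, |4|->4.5, |8|->9.5, |8|->9.5
Step 3: Attach original signs; sum ranks with positive sign and with negative sign.
W+ = 6 + 9.5 + 2.5 + 7 + 4.5 = 29.5
W- = 1 + 4.5 + 9.5 + 2.5 + 9.5 + 9.5 = 36.5
(Check: W+ + W- = 66 should equal n(n+1)/2 = 66.)
Step 4: Test statistic W = min(W+, W-) = 29.5.
Step 5: Ties in |d|, so use the tie-corrected normal approximation.
        E[W] = n(n+1)/4 = 11*12/4 = 33.
        Tie groups: |d|=3 (t=2), |d|=4 (t=2), |d|=8 (t=4); sum(t^3 - t) = 72.
        Var[W] = n(n+1)(2n+1)/24 - sum(t^3-t)/48 = 3036/24 - 72/48 = 125.
        z = (W - E[W]) / sqrt(Var[W]) = (29.5 - 33) / 11.1803 = -0.3130.
        Two-sided p = 2*Phi(z) = 0.754243.
Step 6: alpha = 0.1. fail to reject H0.

W+ = 29.5, W- = 36.5, W = min = 29.5, p = 0.754243, fail to reject H0.


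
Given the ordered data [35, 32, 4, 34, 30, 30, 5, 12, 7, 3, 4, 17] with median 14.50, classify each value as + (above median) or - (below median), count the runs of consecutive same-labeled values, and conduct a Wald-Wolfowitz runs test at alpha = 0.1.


Step 1: Compute median = 14.50; label A = above, B = below.
Labels in order: AABAAABBBBBA  (n_A = 6, n_B = 6)
Step 2: Count runs R = 5.
Step 3: Under H0 (random ordering), E[R] = 2*n_A*n_B/(n_A+n_B) + 1 = 2*6*6/12 + 1 = 7.0000.
        Var[R] = 2*n_A*n_B*(2*n_A*n_B - n_A - n_B) / ((n_A+n_B)^2 * (n_A+n_B-1)) = 4320/1584 = 2.7273.
        SD[R] = 1.6514.
Step 4: Continuity-corrected z = (R + 0.5 - E[R]) / SD[R] = (5 + 0.5 - 7.0000) / 1.6514 = -0.9083.
Step 5: Two-sided p-value via normal approximation = 2*(1 - Phi(|z|)) = 0.363722.
Step 6: alpha = 0.1. fail to reject H0.

R = 5, z = -0.9083, p = 0.363722, fail to reject H0.


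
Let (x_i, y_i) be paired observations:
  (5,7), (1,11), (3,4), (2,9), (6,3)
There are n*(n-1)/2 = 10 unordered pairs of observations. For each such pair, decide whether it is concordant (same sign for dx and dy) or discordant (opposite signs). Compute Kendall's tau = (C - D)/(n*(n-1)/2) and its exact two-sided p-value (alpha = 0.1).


Step 1: Enumerate the 10 unordered pairs (i,j) with i<j and classify each by sign(x_j-x_i) * sign(y_j-y_i).
  (1,2):dx=-4,dy=+4->D; (1,3):dx=-2,dy=-3->C; (1,4):dx=-3,dy=+2->D; (1,5):dx=+1,dy=-4->D
  (2,3):dx=+2,dy=-7->D; (2,4):dx=+1,dy=-2->D; (2,5):dx=+5,dy=-8->D; (3,4):dx=-1,dy=+5->D
  (3,5):dx=+3,dy=-1->D; (4,5):dx=+4,dy=-6->D
Step 2: C = 1, D = 9, total pairs = 10.
Step 3: tau = (C - D)/(n(n-1)/2) = (1 - 9)/10 = -0.800000.
Step 4: Exact two-sided p-value (enumerate n! = 120 permutations of y under H0): p = 0.083333.
Step 5: alpha = 0.1. reject H0.

tau_b = -0.8000 (C=1, D=9), p = 0.083333, reject H0.


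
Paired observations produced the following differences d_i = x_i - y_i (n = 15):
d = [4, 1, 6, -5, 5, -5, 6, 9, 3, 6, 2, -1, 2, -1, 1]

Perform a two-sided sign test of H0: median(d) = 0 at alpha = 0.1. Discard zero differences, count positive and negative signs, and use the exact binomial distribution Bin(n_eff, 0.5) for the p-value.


Step 1: Discard zero differences. Original n = 15; n_eff = number of nonzero differences = 15.
Nonzero differences (with sign): +4, +1, +6, -5, +5, -5, +6, +9, +3, +6, +2, -1, +2, -1, +1
Step 2: Count signs: positive = 11, negative = 4.
Step 3: Under H0: P(positive) = 0.5, so the number of positives S ~ Bin(15, 0.5).
Step 4: Two-sided exact p-value = sum of Bin(15,0.5) probabilities at or below the observed probability = 0.118469.
Step 5: alpha = 0.1. fail to reject H0.

n_eff = 15, pos = 11, neg = 4, p = 0.118469, fail to reject H0.


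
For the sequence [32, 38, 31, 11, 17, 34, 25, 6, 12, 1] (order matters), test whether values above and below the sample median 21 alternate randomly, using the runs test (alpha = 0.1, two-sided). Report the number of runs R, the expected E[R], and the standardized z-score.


Step 1: Compute median = 21; label A = above, B = below.
Labels in order: AAABBAABBB  (n_A = 5, n_B = 5)
Step 2: Count runs R = 4.
Step 3: Under H0 (random ordering), E[R] = 2*n_A*n_B/(n_A+n_B) + 1 = 2*5*5/10 + 1 = 6.0000.
        Var[R] = 2*n_A*n_B*(2*n_A*n_B - n_A - n_B) / ((n_A+n_B)^2 * (n_A+n_B-1)) = 2000/900 = 2.2222.
        SD[R] = 1.4907.
Step 4: Continuity-corrected z = (R + 0.5 - E[R]) / SD[R] = (4 + 0.5 - 6.0000) / 1.4907 = -1.0062.
Step 5: Two-sided p-value via normal approximation = 2*(1 - Phi(|z|)) = 0.314305.
Step 6: alpha = 0.1. fail to reject H0.

R = 4, z = -1.0062, p = 0.314305, fail to reject H0.


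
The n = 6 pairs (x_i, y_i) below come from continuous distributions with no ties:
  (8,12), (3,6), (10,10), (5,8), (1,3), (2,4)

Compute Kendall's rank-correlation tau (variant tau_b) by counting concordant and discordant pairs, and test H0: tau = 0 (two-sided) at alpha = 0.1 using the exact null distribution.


Step 1: Enumerate the 15 unordered pairs (i,j) with i<j and classify each by sign(x_j-x_i) * sign(y_j-y_i).
  (1,2):dx=-5,dy=-6->C; (1,3):dx=+2,dy=-2->D; (1,4):dx=-3,dy=-4->C; (1,5):dx=-7,dy=-9->C
  (1,6):dx=-6,dy=-8->C; (2,3):dx=+7,dy=+4->C; (2,4):dx=+2,dy=+2->C; (2,5):dx=-2,dy=-3->C
  (2,6):dx=-1,dy=-2->C; (3,4):dx=-5,dy=-2->C; (3,5):dx=-9,dy=-7->C; (3,6):dx=-8,dy=-6->C
  (4,5):dx=-4,dy=-5->C; (4,6):dx=-3,dy=-4->C; (5,6):dx=+1,dy=+1->C
Step 2: C = 14, D = 1, total pairs = 15.
Step 3: tau = (C - D)/(n(n-1)/2) = (14 - 1)/15 = 0.866667.
Step 4: Exact two-sided p-value (enumerate n! = 720 permutations of y under H0): p = 0.016667.
Step 5: alpha = 0.1. reject H0.

tau_b = 0.8667 (C=14, D=1), p = 0.016667, reject H0.


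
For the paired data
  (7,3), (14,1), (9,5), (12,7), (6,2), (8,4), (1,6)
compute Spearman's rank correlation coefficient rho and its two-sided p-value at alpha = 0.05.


Step 1: Rank x and y separately (midranks; no ties here).
rank(x): 7->3, 14->7, 9->5, 12->6, 6->2, 8->4, 1->1
rank(y): 3->3, 1->1, 5->5, 7->7, 2->2, 4->4, 6->6
Step 2: d_i = R_x(i) - R_y(i); compute d_i^2.
  (3-3)^2=0, (7-1)^2=36, (5-5)^2=0, (6-7)^2=1, (2-2)^2=0, (4-4)^2=0, (1-6)^2=25
sum(d^2) = 62.
Step 3: rho = 1 - 6*62 / (7*(7^2 - 1)) = 1 - 372/336 = -0.107143.
Step 4: Under H0, t = rho * sqrt((n-2)/(1-rho^2)) = -0.2410 ~ t(5).
Step 5: Two-sided p-value from the t-distribution with 5 df = 0.819151.
Step 6: alpha = 0.05. fail to reject H0.

rho = -0.1071, p = 0.819151, fail to reject H0 at alpha = 0.05.


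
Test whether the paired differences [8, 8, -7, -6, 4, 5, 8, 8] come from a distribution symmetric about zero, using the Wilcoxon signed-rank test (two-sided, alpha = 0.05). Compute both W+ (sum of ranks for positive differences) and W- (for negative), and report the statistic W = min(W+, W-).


Step 1: Drop any zero differences (none here) and take |d_i|.
|d| = [8, 8, 7, 6, 4, 5, 8, 8]
Step 2: Midrank |d_i| (ties get averaged ranks).
ranks: |8|->6.5, |8|->6.5, |7|->4, |6|->3, |4|->1, |5|->2, |8|->6.5, |8|->6.5
Step 3: Attach original signs; sum ranks with positive sign and with negative sign.
W+ = 6.5 + 6.5 + 1 + 2 + 6.5 + 6.5 = 29
W- = 4 + 3 = 7
(Check: W+ + W- = 36 should equal n(n+1)/2 = 36.)
Step 4: Test statistic W = min(W+, W-) = 7.
Step 5: Ties in |d|, so use the tie-corrected normal approximation.
        E[W] = n(n+1)/4 = 8*9/4 = 18.
        Tie groups: |d|=8 (t=4); sum(t^3 - t) = 60.
        Var[W] = n(n+1)(2n+1)/24 - sum(t^3-t)/48 = 1224/24 - 60/48 = 49.75.
        z = (W - E[W]) / sqrt(Var[W]) = (7 - 18) / 7.0534 = -1.5595.
        Two-sided p = 2*Phi(z) = 0.118869.
Step 6: alpha = 0.05. fail to reject H0.

W+ = 29, W- = 7, W = min = 7, p = 0.118869, fail to reject H0.


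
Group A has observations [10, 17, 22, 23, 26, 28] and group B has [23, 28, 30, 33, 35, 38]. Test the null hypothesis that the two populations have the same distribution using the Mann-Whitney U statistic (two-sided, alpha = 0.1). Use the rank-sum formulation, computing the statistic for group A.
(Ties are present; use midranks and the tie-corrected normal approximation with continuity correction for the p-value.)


Step 1: Combine and sort all 12 observations; assign midranks.
sorted (value, group): (10,X), (17,X), (22,X), (23,X), (23,Y), (26,X), (28,X), (28,Y), (30,Y), (33,Y), (35,Y), (38,Y)
ranks: 10->1, 17->2, 22->3, 23->4.5, 23->4.5, 26->6, 28->7.5, 28->7.5, 30->9, 33->10, 35->11, 38->12
Step 2: Rank sum for X: R1 = 1 + 2 + 3 + 4.5 + 6 + 7.5 = 24.
Step 3: U_X = R1 - n1(n1+1)/2 = 24 - 6*7/2 = 24 - 21 = 3.
       U_Y = n1*n2 - U_X = 36 - 3 = 33.
Step 4: Ties are present, so use the tie-corrected normal approximation (with continuity correction) for the p-value.
Step 5: p-value = 0.019805; compare to alpha = 0.1. reject H0.

U_X = 3, p = 0.019805, reject H0 at alpha = 0.1.


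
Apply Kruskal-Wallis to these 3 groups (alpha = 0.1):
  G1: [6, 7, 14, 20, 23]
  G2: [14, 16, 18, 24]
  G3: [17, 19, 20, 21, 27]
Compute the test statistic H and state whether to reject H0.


Step 1: Combine all N = 14 observations and assign midranks.
sorted (value, group, rank): (6,G1,1), (7,G1,2), (14,G1,3.5), (14,G2,3.5), (16,G2,5), (17,G3,6), (18,G2,7), (19,G3,8), (20,G1,9.5), (20,G3,9.5), (21,G3,11), (23,G1,12), (24,G2,13), (27,G3,14)
Step 2: Sum ranks within each group.
R_1 = 28 (n_1 = 5)
R_2 = 28.5 (n_2 = 4)
R_3 = 48.5 (n_3 = 5)
Step 3: H = 12/(N(N+1)) * sum(R_i^2/n_i) - 3(N+1)
     = 12/(14*15) * (28^2/5 + 28.5^2/4 + 48.5^2/5) - 3*15
     = 0.057143 * 830.312 - 45
     = 2.446429.
Step 4: Ties present; correction factor C = 1 - 12/(14^3 - 14) = 0.995604. Corrected H = 2.446429 / 0.995604 = 2.457230.
Step 5: Under H0, H ~ chi^2(2); p-value = 0.292698.
Step 6: alpha = 0.1. fail to reject H0.

H = 2.4572, df = 2, p = 0.292698, fail to reject H0.


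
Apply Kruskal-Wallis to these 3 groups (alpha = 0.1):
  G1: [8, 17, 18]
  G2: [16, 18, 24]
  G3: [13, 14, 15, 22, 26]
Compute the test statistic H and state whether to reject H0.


Step 1: Combine all N = 11 observations and assign midranks.
sorted (value, group, rank): (8,G1,1), (13,G3,2), (14,G3,3), (15,G3,4), (16,G2,5), (17,G1,6), (18,G1,7.5), (18,G2,7.5), (22,G3,9), (24,G2,10), (26,G3,11)
Step 2: Sum ranks within each group.
R_1 = 14.5 (n_1 = 3)
R_2 = 22.5 (n_2 = 3)
R_3 = 29 (n_3 = 5)
Step 3: H = 12/(N(N+1)) * sum(R_i^2/n_i) - 3(N+1)
     = 12/(11*12) * (14.5^2/3 + 22.5^2/3 + 29^2/5) - 3*12
     = 0.090909 * 407.033 - 36
     = 1.003030.
Step 4: Ties present; correction factor C = 1 - 6/(11^3 - 11) = 0.995455. Corrected H = 1.003030 / 0.995455 = 1.007610.
Step 5: Under H0, H ~ chi^2(2); p-value = 0.604227.
Step 6: alpha = 0.1. fail to reject H0.

H = 1.0076, df = 2, p = 0.604227, fail to reject H0.


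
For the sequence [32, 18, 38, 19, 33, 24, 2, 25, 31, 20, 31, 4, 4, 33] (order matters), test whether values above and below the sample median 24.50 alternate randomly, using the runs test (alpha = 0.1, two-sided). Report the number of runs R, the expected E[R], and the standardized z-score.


Step 1: Compute median = 24.50; label A = above, B = below.
Labels in order: ABABABBAABABBA  (n_A = 7, n_B = 7)
Step 2: Count runs R = 11.
Step 3: Under H0 (random ordering), E[R] = 2*n_A*n_B/(n_A+n_B) + 1 = 2*7*7/14 + 1 = 8.0000.
        Var[R] = 2*n_A*n_B*(2*n_A*n_B - n_A - n_B) / ((n_A+n_B)^2 * (n_A+n_B-1)) = 8232/2548 = 3.2308.
        SD[R] = 1.7974.
Step 4: Continuity-corrected z = (R - 0.5 - E[R]) / SD[R] = (11 - 0.5 - 8.0000) / 1.7974 = 1.3909.
Step 5: Two-sided p-value via normal approximation = 2*(1 - Phi(|z|)) = 0.164264.
Step 6: alpha = 0.1. fail to reject H0.

R = 11, z = 1.3909, p = 0.164264, fail to reject H0.


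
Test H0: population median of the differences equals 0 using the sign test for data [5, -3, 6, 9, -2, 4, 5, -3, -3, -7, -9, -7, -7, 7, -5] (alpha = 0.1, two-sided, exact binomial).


Step 1: Discard zero differences. Original n = 15; n_eff = number of nonzero differences = 15.
Nonzero differences (with sign): +5, -3, +6, +9, -2, +4, +5, -3, -3, -7, -9, -7, -7, +7, -5
Step 2: Count signs: positive = 6, negative = 9.
Step 3: Under H0: P(positive) = 0.5, so the number of positives S ~ Bin(15, 0.5).
Step 4: Two-sided exact p-value = sum of Bin(15,0.5) probabilities at or below the observed probability = 0.607239.
Step 5: alpha = 0.1. fail to reject H0.

n_eff = 15, pos = 6, neg = 9, p = 0.607239, fail to reject H0.


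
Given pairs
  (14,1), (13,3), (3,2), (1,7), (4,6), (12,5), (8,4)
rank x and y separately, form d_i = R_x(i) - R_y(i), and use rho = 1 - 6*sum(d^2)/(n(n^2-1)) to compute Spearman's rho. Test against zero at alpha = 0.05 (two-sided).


Step 1: Rank x and y separately (midranks; no ties here).
rank(x): 14->7, 13->6, 3->2, 1->1, 4->3, 12->5, 8->4
rank(y): 1->1, 3->3, 2->2, 7->7, 6->6, 5->5, 4->4
Step 2: d_i = R_x(i) - R_y(i); compute d_i^2.
  (7-1)^2=36, (6-3)^2=9, (2-2)^2=0, (1-7)^2=36, (3-6)^2=9, (5-5)^2=0, (4-4)^2=0
sum(d^2) = 90.
Step 3: rho = 1 - 6*90 / (7*(7^2 - 1)) = 1 - 540/336 = -0.607143.
Step 4: Under H0, t = rho * sqrt((n-2)/(1-rho^2)) = -1.7086 ~ t(5).
Step 5: Two-sided p-value from the t-distribution with 5 df = 0.148231.
Step 6: alpha = 0.05. fail to reject H0.

rho = -0.6071, p = 0.148231, fail to reject H0 at alpha = 0.05.


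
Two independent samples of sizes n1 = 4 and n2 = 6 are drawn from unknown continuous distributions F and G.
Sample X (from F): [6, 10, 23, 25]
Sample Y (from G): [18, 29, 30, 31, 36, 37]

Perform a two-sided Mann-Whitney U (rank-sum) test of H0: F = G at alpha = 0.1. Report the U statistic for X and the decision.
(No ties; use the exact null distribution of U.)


Step 1: Combine and sort all 10 observations; assign midranks.
sorted (value, group): (6,X), (10,X), (18,Y), (23,X), (25,X), (29,Y), (30,Y), (31,Y), (36,Y), (37,Y)
ranks: 6->1, 10->2, 18->3, 23->4, 25->5, 29->6, 30->7, 31->8, 36->9, 37->10
Step 2: Rank sum for X: R1 = 1 + 2 + 4 + 5 = 12.
Step 3: U_X = R1 - n1(n1+1)/2 = 12 - 4*5/2 = 12 - 10 = 2.
       U_Y = n1*n2 - U_X = 24 - 2 = 22.
Step 4: No ties, so the exact null distribution of U (based on enumerating the C(10,4) = 210 equally likely rank assignments) gives the two-sided p-value.
Step 5: p-value = 0.038095; compare to alpha = 0.1. reject H0.

U_X = 2, p = 0.038095, reject H0 at alpha = 0.1.


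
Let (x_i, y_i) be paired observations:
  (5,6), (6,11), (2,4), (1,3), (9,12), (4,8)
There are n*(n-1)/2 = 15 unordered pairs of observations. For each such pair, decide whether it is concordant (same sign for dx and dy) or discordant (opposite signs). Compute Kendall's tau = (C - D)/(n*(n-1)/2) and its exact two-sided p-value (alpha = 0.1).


Step 1: Enumerate the 15 unordered pairs (i,j) with i<j and classify each by sign(x_j-x_i) * sign(y_j-y_i).
  (1,2):dx=+1,dy=+5->C; (1,3):dx=-3,dy=-2->C; (1,4):dx=-4,dy=-3->C; (1,5):dx=+4,dy=+6->C
  (1,6):dx=-1,dy=+2->D; (2,3):dx=-4,dy=-7->C; (2,4):dx=-5,dy=-8->C; (2,5):dx=+3,dy=+1->C
  (2,6):dx=-2,dy=-3->C; (3,4):dx=-1,dy=-1->C; (3,5):dx=+7,dy=+8->C; (3,6):dx=+2,dy=+4->C
  (4,5):dx=+8,dy=+9->C; (4,6):dx=+3,dy=+5->C; (5,6):dx=-5,dy=-4->C
Step 2: C = 14, D = 1, total pairs = 15.
Step 3: tau = (C - D)/(n(n-1)/2) = (14 - 1)/15 = 0.866667.
Step 4: Exact two-sided p-value (enumerate n! = 720 permutations of y under H0): p = 0.016667.
Step 5: alpha = 0.1. reject H0.

tau_b = 0.8667 (C=14, D=1), p = 0.016667, reject H0.


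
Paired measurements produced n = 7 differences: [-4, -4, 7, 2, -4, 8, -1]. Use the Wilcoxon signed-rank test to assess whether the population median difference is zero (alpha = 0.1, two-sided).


Step 1: Drop any zero differences (none here) and take |d_i|.
|d| = [4, 4, 7, 2, 4, 8, 1]
Step 2: Midrank |d_i| (ties get averaged ranks).
ranks: |4|->4, |4|->4, |7|->6, |2|->2, |4|->4, |8|->7, |1|->1
Step 3: Attach original signs; sum ranks with positive sign and with negative sign.
W+ = 6 + 2 + 7 = 15
W- = 4 + 4 + 4 + 1 = 13
(Check: W+ + W- = 28 should equal n(n+1)/2 = 28.)
Step 4: Test statistic W = min(W+, W-) = 13.
Step 5: Ties in |d|, so use the tie-corrected normal approximation.
        E[W] = n(n+1)/4 = 7*8/4 = 14.
        Tie groups: |d|=4 (t=3); sum(t^3 - t) = 24.
        Var[W] = n(n+1)(2n+1)/24 - sum(t^3-t)/48 = 840/24 - 24/48 = 34.5.
        z = (W - E[W]) / sqrt(Var[W]) = (13 - 14) / 5.8737 = -0.1703.
        Two-sided p = 2*Phi(z) = 0.864813.
Step 6: alpha = 0.1. fail to reject H0.

W+ = 15, W- = 13, W = min = 13, p = 0.864813, fail to reject H0.


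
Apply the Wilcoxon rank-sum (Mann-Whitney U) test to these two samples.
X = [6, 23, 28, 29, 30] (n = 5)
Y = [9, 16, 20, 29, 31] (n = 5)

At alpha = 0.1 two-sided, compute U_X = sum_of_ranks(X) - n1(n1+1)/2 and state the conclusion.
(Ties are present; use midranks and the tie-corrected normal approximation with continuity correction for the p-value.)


Step 1: Combine and sort all 10 observations; assign midranks.
sorted (value, group): (6,X), (9,Y), (16,Y), (20,Y), (23,X), (28,X), (29,X), (29,Y), (30,X), (31,Y)
ranks: 6->1, 9->2, 16->3, 20->4, 23->5, 28->6, 29->7.5, 29->7.5, 30->9, 31->10
Step 2: Rank sum for X: R1 = 1 + 5 + 6 + 7.5 + 9 = 28.5.
Step 3: U_X = R1 - n1(n1+1)/2 = 28.5 - 5*6/2 = 28.5 - 15 = 13.5.
       U_Y = n1*n2 - U_X = 25 - 13.5 = 11.5.
Step 4: Ties are present, so use the tie-corrected normal approximation (with continuity correction) for the p-value.
Step 5: p-value = 0.916563; compare to alpha = 0.1. fail to reject H0.

U_X = 13.5, p = 0.916563, fail to reject H0 at alpha = 0.1.


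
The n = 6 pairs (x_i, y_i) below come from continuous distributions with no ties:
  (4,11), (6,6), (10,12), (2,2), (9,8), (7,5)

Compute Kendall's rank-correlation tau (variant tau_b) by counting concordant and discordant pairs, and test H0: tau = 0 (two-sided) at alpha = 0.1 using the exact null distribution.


Step 1: Enumerate the 15 unordered pairs (i,j) with i<j and classify each by sign(x_j-x_i) * sign(y_j-y_i).
  (1,2):dx=+2,dy=-5->D; (1,3):dx=+6,dy=+1->C; (1,4):dx=-2,dy=-9->C; (1,5):dx=+5,dy=-3->D
  (1,6):dx=+3,dy=-6->D; (2,3):dx=+4,dy=+6->C; (2,4):dx=-4,dy=-4->C; (2,5):dx=+3,dy=+2->C
  (2,6):dx=+1,dy=-1->D; (3,4):dx=-8,dy=-10->C; (3,5):dx=-1,dy=-4->C; (3,6):dx=-3,dy=-7->C
  (4,5):dx=+7,dy=+6->C; (4,6):dx=+5,dy=+3->C; (5,6):dx=-2,dy=-3->C
Step 2: C = 11, D = 4, total pairs = 15.
Step 3: tau = (C - D)/(n(n-1)/2) = (11 - 4)/15 = 0.466667.
Step 4: Exact two-sided p-value (enumerate n! = 720 permutations of y under H0): p = 0.272222.
Step 5: alpha = 0.1. fail to reject H0.

tau_b = 0.4667 (C=11, D=4), p = 0.272222, fail to reject H0.


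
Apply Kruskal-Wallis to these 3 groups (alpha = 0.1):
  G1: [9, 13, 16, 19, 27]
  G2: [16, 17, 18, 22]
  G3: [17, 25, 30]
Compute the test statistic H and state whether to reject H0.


Step 1: Combine all N = 12 observations and assign midranks.
sorted (value, group, rank): (9,G1,1), (13,G1,2), (16,G1,3.5), (16,G2,3.5), (17,G2,5.5), (17,G3,5.5), (18,G2,7), (19,G1,8), (22,G2,9), (25,G3,10), (27,G1,11), (30,G3,12)
Step 2: Sum ranks within each group.
R_1 = 25.5 (n_1 = 5)
R_2 = 25 (n_2 = 4)
R_3 = 27.5 (n_3 = 3)
Step 3: H = 12/(N(N+1)) * sum(R_i^2/n_i) - 3(N+1)
     = 12/(12*13) * (25.5^2/5 + 25^2/4 + 27.5^2/3) - 3*13
     = 0.076923 * 538.383 - 39
     = 2.414103.
Step 4: Ties present; correction factor C = 1 - 12/(12^3 - 12) = 0.993007. Corrected H = 2.414103 / 0.993007 = 2.431103.
Step 5: Under H0, H ~ chi^2(2); p-value = 0.296546.
Step 6: alpha = 0.1. fail to reject H0.

H = 2.4311, df = 2, p = 0.296546, fail to reject H0.


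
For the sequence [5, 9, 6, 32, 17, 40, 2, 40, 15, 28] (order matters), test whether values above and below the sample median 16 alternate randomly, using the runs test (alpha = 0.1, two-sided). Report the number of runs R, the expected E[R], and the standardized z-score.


Step 1: Compute median = 16; label A = above, B = below.
Labels in order: BBBAAABABA  (n_A = 5, n_B = 5)
Step 2: Count runs R = 6.
Step 3: Under H0 (random ordering), E[R] = 2*n_A*n_B/(n_A+n_B) + 1 = 2*5*5/10 + 1 = 6.0000.
        Var[R] = 2*n_A*n_B*(2*n_A*n_B - n_A - n_B) / ((n_A+n_B)^2 * (n_A+n_B-1)) = 2000/900 = 2.2222.
        SD[R] = 1.4907.
Step 4: R = E[R], so z = 0 with no continuity correction.
Step 5: Two-sided p-value via normal approximation = 2*(1 - Phi(|z|)) = 1.000000.
Step 6: alpha = 0.1. fail to reject H0.

R = 6, z = 0.0000, p = 1.000000, fail to reject H0.


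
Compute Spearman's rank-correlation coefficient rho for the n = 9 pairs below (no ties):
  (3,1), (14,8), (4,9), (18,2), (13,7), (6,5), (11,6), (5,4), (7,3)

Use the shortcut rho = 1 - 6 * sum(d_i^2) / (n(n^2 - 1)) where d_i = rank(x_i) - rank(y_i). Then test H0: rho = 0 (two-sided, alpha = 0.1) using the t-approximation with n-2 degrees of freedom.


Step 1: Rank x and y separately (midranks; no ties here).
rank(x): 3->1, 14->8, 4->2, 18->9, 13->7, 6->4, 11->6, 5->3, 7->5
rank(y): 1->1, 8->8, 9->9, 2->2, 7->7, 5->5, 6->6, 4->4, 3->3
Step 2: d_i = R_x(i) - R_y(i); compute d_i^2.
  (1-1)^2=0, (8-8)^2=0, (2-9)^2=49, (9-2)^2=49, (7-7)^2=0, (4-5)^2=1, (6-6)^2=0, (3-4)^2=1, (5-3)^2=4
sum(d^2) = 104.
Step 3: rho = 1 - 6*104 / (9*(9^2 - 1)) = 1 - 624/720 = 0.133333.
Step 4: Under H0, t = rho * sqrt((n-2)/(1-rho^2)) = 0.3559 ~ t(7).
Step 5: Two-sided p-value from the t-distribution with 7 df = 0.732368.
Step 6: alpha = 0.1. fail to reject H0.

rho = 0.1333, p = 0.732368, fail to reject H0 at alpha = 0.1.


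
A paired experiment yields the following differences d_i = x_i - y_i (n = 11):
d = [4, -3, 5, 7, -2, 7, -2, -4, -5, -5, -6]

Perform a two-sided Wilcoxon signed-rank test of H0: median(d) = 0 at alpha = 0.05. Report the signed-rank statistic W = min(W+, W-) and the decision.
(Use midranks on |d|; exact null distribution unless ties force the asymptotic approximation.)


Step 1: Drop any zero differences (none here) and take |d_i|.
|d| = [4, 3, 5, 7, 2, 7, 2, 4, 5, 5, 6]
Step 2: Midrank |d_i| (ties get averaged ranks).
ranks: |4|->4.5, |3|->3, |5|->7, |7|->10.5, |2|->1.5, |7|->10.5, |2|->1.5, |4|->4.5, |5|->7, |5|->7, |6|->9
Step 3: Attach original signs; sum ranks with positive sign and with negative sign.
W+ = 4.5 + 7 + 10.5 + 10.5 = 32.5
W- = 3 + 1.5 + 1.5 + 4.5 + 7 + 7 + 9 = 33.5
(Check: W+ + W- = 66 should equal n(n+1)/2 = 66.)
Step 4: Test statistic W = min(W+, W-) = 32.5.
Step 5: Ties in |d|, so use the tie-corrected normal approximation.
        E[W] = n(n+1)/4 = 11*12/4 = 33.
        Tie groups: |d|=2 (t=2), |d|=4 (t=2), |d|=5 (t=3), |d|=7 (t=2); sum(t^3 - t) = 42.
        Var[W] = n(n+1)(2n+1)/24 - sum(t^3-t)/48 = 3036/24 - 42/48 = 125.625.
        z = (W - E[W]) / sqrt(Var[W]) = (32.5 - 33) / 11.2083 = -0.0446.
        Two-sided p = 2*Phi(z) = 0.964418.
Step 6: alpha = 0.05. fail to reject H0.

W+ = 32.5, W- = 33.5, W = min = 32.5, p = 0.964418, fail to reject H0.


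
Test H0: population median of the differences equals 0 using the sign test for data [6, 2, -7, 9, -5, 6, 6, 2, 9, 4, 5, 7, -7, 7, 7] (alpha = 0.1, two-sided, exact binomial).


Step 1: Discard zero differences. Original n = 15; n_eff = number of nonzero differences = 15.
Nonzero differences (with sign): +6, +2, -7, +9, -5, +6, +6, +2, +9, +4, +5, +7, -7, +7, +7
Step 2: Count signs: positive = 12, negative = 3.
Step 3: Under H0: P(positive) = 0.5, so the number of positives S ~ Bin(15, 0.5).
Step 4: Two-sided exact p-value = sum of Bin(15,0.5) probabilities at or below the observed probability = 0.035156.
Step 5: alpha = 0.1. reject H0.

n_eff = 15, pos = 12, neg = 3, p = 0.035156, reject H0.


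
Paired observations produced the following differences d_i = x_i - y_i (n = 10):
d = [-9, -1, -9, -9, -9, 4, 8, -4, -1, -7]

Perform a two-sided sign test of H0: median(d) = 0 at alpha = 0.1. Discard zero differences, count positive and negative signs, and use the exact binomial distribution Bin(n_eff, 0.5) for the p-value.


Step 1: Discard zero differences. Original n = 10; n_eff = number of nonzero differences = 10.
Nonzero differences (with sign): -9, -1, -9, -9, -9, +4, +8, -4, -1, -7
Step 2: Count signs: positive = 2, negative = 8.
Step 3: Under H0: P(positive) = 0.5, so the number of positives S ~ Bin(10, 0.5).
Step 4: Two-sided exact p-value = sum of Bin(10,0.5) probabilities at or below the observed probability = 0.109375.
Step 5: alpha = 0.1. fail to reject H0.

n_eff = 10, pos = 2, neg = 8, p = 0.109375, fail to reject H0.
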